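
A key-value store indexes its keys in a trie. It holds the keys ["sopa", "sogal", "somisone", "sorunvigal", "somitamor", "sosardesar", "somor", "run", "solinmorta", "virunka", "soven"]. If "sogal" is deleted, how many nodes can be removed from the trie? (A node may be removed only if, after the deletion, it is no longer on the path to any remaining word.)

Walk "sogal" from the leaf back toward the root, removing each node that no remaining word uses.
The suffix "gal" (3 nodes) is used only by "sogal"; the node for "so" still has the child "p", so pruning stops there.
Nodes removed: 3

3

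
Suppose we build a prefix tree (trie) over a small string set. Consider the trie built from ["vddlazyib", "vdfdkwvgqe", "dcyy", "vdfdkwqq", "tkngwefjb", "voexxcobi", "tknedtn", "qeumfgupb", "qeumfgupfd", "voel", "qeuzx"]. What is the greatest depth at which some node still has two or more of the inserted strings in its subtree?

8

Look for the deepest trie node that still has at least two words in its subtree.
"qeumfgupb" and "qeumfgupfd" agree on "qeumfgup" (8 characters) before diverging; nothing deeper is shared.
Longest shared-prefix length: 8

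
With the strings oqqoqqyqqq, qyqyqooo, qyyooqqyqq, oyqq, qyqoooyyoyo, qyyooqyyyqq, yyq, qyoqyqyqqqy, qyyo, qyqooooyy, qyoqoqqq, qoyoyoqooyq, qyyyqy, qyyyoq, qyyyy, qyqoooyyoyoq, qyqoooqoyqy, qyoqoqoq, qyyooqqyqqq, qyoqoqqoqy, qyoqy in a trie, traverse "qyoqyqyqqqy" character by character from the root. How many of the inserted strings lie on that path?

Traverse "qyoqyqyqqqy" character by character; count nodes along the way that are marked as word ends.
Prefixes of the query that are stored words: "qyoqy", "qyoqyqyqqqy"
Count: 2

2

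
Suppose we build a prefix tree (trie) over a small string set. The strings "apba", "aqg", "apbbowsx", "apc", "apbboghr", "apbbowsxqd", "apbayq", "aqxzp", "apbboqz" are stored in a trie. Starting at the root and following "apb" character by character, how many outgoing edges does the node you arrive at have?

2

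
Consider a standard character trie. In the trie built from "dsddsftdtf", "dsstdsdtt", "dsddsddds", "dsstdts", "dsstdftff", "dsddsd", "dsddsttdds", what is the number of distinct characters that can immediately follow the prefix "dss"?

Follow the path "dss" to its node, then look at its outgoing edges.
Characters that immediately follow "dss" among the stored strings: {t}.
That node has 1 child edge.

1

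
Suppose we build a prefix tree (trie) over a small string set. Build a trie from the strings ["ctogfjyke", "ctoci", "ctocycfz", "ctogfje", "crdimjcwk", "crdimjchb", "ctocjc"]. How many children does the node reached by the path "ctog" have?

1

Walk "ctog" from the root, arriving at one node.
Characters that immediately follow "ctog" among the stored strings: {f}.
That node has 1 child edge.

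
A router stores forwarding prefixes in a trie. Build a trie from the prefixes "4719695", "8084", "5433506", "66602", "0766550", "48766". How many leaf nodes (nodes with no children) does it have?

Leaves are exactly the stored words that no other stored word extends.
Those words: "0766550", "4719695", "48766", "5433506", "66602", "8084"
Leaf count: 6

6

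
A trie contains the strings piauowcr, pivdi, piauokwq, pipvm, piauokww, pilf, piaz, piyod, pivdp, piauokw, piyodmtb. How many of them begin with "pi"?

Filter for entries beginning with "pi":
Words under "pi": piauokw, piauokwq, piauokww, piauowcr, piaz, pilf, pipvm, pivdi, pivdp, piyod, piyodmtb
Count: 11

11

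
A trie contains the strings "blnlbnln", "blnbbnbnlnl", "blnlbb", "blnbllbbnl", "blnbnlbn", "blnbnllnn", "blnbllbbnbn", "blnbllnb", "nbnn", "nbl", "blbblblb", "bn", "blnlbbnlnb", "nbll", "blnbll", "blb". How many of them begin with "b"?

13

Filter for entries beginning with "b":
Matches: "blb", "blbblblb", "blnbbnbnlnl", "blnbll", "blnbllbbnbn", "blnbllbbnl", "blnbllnb", "blnbnlbn", "blnbnllnn", "blnlbb", "blnlbbnlnb", "blnlbnln", "bn"
Count: 13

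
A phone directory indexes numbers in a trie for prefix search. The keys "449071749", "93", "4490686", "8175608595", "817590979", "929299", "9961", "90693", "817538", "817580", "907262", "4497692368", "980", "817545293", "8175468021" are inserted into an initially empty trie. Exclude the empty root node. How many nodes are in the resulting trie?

Trace insertions, counting only characters that open a new branch:
  "449071749" → 9 new (4, 4, 9, 0, 7, 1, 7, 4, 9)
  "93" → 2 new (9, 3)
  "4490686" → prefix "4490" already present; 3 new (6, 8, 6)
  "8175608595" → 10 new (8, 1, 7, 5, 6, 0, 8, 5, 9, 5)
  "817590979" → prefix "8175" already present; 5 new (9, 0, 9, 7, 9)
  "929299" → prefix "9" already present; 5 new (2, 9, 2, 9, 9)
  "9961" → prefix "9" already present; 3 new (9, 6, 1)
  "90693" → prefix "9" already present; 4 new (0, 6, 9, 3)
  "817538" → prefix "8175" already present; 2 new (3, 8)
  "817580" → prefix "8175" already present; 2 new (8, 0)
  "907262" → prefix "90" already present; 4 new (7, 2, 6, 2)
  "4497692368" → prefix "449" already present; 7 new (7, 6, 9, 2, 3, 6, 8)
  "980" → prefix "9" already present; 2 new (8, 0)
  "817545293" → prefix "8175" already present; 5 new (4, 5, 2, 9, 3)
  "8175468021" → prefix "81754" already present; 5 new (6, 8, 0, 2, 1)
Total nodes = 9 + 2 + 3 + 10 + 5 + 5 + 3 + 4 + 2 + 2 + 4 + 7 + 2 + 5 + 5 = 68

68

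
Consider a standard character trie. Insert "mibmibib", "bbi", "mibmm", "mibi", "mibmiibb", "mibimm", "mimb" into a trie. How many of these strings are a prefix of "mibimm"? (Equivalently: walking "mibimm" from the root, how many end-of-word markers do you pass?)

2

Check each prefix of "mibimm" against the stored set — each match is an end-marker on the path.
Prefixes of the query that are stored words: "mibi", "mibimm"
Count: 2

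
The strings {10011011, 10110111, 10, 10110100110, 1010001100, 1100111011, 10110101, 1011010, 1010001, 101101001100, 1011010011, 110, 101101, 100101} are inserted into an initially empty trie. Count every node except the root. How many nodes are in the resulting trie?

Trace insertions, counting only characters that open a new branch:
  "10011011" → 8 new (1, 0, 0, 1, 1, 0, 1, 1)
  "10110111" → prefix "10" already present; 6 new (1, 1, 0, 1, 1, 1)
  "10" → prefix "10" already present; 0 new (none)
  "10110100110" → prefix "101101" already present; 5 new (0, 0, 1, 1, 0)
  "1010001100" → prefix "101" already present; 7 new (0, 0, 0, 1, 1, 0, 0)
  "1100111011" → prefix "1" already present; 9 new (1, 0, 0, 1, 1, 1, 0, 1, 1)
  "10110101" → prefix "1011010" already present; 1 new (1)
  "1011010" → prefix "1011010" already present; 0 new (none)
  "1010001" → prefix "1010001" already present; 0 new (none)
  "101101001100" → prefix "10110100110" already present; 1 new (0)
  "1011010011" → prefix "1011010011" already present; 0 new (none)
  "110" → prefix "110" already present; 0 new (none)
  "101101" → prefix "101101" already present; 0 new (none)
  "100101" → prefix "1001" already present; 2 new (0, 1)
Total nodes = 8 + 6 + 0 + 5 + 7 + 9 + 1 + 0 + 0 + 1 + 0 + 0 + 0 + 2 = 39

39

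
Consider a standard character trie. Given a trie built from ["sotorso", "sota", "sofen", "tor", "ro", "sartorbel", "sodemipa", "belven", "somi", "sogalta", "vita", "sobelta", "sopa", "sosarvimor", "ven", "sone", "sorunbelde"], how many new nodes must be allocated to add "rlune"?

4

The longest prefix of "rlune" already in the trie is "r" (length 1).
New nodes needed: |"rlune"| − 1 = 5 − 1 = 4.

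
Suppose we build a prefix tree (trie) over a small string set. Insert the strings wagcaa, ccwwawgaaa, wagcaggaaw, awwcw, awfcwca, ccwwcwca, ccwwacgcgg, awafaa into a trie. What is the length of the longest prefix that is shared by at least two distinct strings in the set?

The deepest shared node is where two words last agree before diverging.
"ccwwacgcgg" and "ccwwawgaaa" agree on "ccwwa" (5 characters) before diverging; nothing deeper is shared.
Longest shared-prefix length: 5

5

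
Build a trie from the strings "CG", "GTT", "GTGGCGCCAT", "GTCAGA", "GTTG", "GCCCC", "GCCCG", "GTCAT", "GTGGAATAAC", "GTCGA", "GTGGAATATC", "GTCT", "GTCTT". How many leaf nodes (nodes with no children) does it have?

Leaves are exactly the stored words that no other stored word extends.
Those words: "CG", "GCCCC", "GCCCG", "GTCAGA", "GTCAT", "GTCGA", "GTCTT", "GTGGAATAAC", "GTGGAATATC", "GTGGCGCCAT", "GTTG"
Leaf count: 11

11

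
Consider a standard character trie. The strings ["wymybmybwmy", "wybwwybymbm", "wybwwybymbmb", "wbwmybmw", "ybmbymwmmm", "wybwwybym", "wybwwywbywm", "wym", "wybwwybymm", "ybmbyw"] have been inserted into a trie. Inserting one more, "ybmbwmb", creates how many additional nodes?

3

"ybmb" is already a path in the trie; the remaining "wmb" must be added.
New nodes needed: |"ybmbwmb"| − 4 = 7 − 4 = 3.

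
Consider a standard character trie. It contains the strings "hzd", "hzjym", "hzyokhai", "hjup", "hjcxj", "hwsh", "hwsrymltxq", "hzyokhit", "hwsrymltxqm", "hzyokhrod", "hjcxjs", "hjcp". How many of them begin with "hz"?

Filter for entries beginning with "hz":
Words under "hz": hzd, hzjym, hzyokhai, hzyokhit, hzyokhrod
Count: 5

5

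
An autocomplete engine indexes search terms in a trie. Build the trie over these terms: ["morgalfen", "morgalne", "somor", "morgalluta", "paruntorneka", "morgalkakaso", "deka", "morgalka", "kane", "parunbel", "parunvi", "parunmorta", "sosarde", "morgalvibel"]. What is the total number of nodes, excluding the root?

Count nodes per top-level branch (shared prefixes stored once):
  'd'-branch (deka): 4 nodes
  'k'-branch (kane): 4 nodes
  'm'-branch (morgalfen, morgalka, morgalkakaso, morgalluta, morgalne, morgalvibel): 26 nodes
  'p'-branch (parunbel, parunmorta, paruntorneka, parunvi): 22 nodes
  's'-branch (somor, sosarde): 10 nodes
Sum: 66

66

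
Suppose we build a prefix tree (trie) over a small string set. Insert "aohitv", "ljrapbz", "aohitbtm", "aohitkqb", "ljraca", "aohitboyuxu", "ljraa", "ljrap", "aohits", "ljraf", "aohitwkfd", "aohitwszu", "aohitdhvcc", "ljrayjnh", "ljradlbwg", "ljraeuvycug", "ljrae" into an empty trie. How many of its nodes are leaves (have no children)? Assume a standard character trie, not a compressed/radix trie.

15

Leaves are exactly the stored words that no other stored word extends.
Those words: "aohitboyuxu", "aohitbtm", "aohitdhvcc", "aohitkqb", "aohits", "aohitv", "aohitwkfd", "aohitwszu", "ljraa", "ljraca", "ljradlbwg", "ljraeuvycug", "ljraf", "ljrapbz", "ljrayjnh"
Leaf count: 15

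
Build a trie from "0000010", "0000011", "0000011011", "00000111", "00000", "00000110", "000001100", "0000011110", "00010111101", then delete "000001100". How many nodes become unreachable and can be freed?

1

A node on "000001100"'s path can go only if nothing else ends at it or branches off below it.
The suffix "0" (1 node) is used only by "000001100"; the node for "00000110" still has the child "1", so pruning stops there.
Nodes removed: 1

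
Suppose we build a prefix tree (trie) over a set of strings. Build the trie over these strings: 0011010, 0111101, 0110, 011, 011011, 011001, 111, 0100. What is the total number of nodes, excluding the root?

For each word, the new-node count is its length minus the longest prefix already in the trie:
  "0011010" → 7 new (0, 0, 1, 1, 0, 1, 0)
  "0111101" → prefix "0" already present; 6 new (1, 1, 1, 1, 0, 1)
  "0110" → prefix "011" already present; 1 new (0)
  "011" → prefix "011" already present; 0 new (none)
  "011011" → prefix "0110" already present; 2 new (1, 1)
  "011001" → prefix "0110" already present; 2 new (0, 1)
  "111" → 3 new (1, 1, 1)
  "0100" → prefix "01" already present; 2 new (0, 0)
Total nodes = 7 + 6 + 1 + 0 + 2 + 2 + 3 + 2 = 23

23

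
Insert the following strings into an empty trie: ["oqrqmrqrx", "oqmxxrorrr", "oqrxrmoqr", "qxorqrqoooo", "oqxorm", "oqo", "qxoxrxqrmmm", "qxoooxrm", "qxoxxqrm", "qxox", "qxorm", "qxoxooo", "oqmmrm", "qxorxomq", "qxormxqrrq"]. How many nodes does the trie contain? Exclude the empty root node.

Trace insertions, counting only characters that open a new branch:
  "oqrqmrqrx" → 9 new (o, q, r, q, m, r, q, r, x)
  "oqmxxrorrr" → prefix "oq" already present; 8 new (m, x, x, r, o, r, r, r)
  "oqrxrmoqr" → prefix "oqr" already present; 6 new (x, r, m, o, q, r)
  "qxorqrqoooo" → 11 new (q, x, o, r, q, r, q, o, o, o, o)
  "oqxorm" → prefix "oq" already present; 4 new (x, o, r, m)
  "oqo" → prefix "oq" already present; 1 new (o)
  "qxoxrxqrmmm" → prefix "qxo" already present; 8 new (x, r, x, q, r, m, m, m)
  "qxoooxrm" → prefix "qxo" already present; 5 new (o, o, x, r, m)
  "qxoxxqrm" → prefix "qxox" already present; 4 new (x, q, r, m)
  "qxox" → prefix "qxox" already present; 0 new (none)
  "qxorm" → prefix "qxor" already present; 1 new (m)
  "qxoxooo" → prefix "qxox" already present; 3 new (o, o, o)
  "oqmmrm" → prefix "oqm" already present; 3 new (m, r, m)
  "qxorxomq" → prefix "qxor" already present; 4 new (x, o, m, q)
  "qxormxqrrq" → prefix "qxorm" already present; 5 new (x, q, r, r, q)
Total nodes = 9 + 8 + 6 + 11 + 4 + 1 + 8 + 5 + 4 + 0 + 1 + 3 + 3 + 4 + 5 = 72

72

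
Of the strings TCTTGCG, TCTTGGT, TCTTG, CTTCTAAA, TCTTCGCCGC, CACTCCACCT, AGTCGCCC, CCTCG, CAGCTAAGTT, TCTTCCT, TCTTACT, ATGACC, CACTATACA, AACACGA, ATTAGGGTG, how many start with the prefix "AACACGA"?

Filter for entries beginning with "AACACGA":
Words under "AACACGA": AACACGA
Count: 1

1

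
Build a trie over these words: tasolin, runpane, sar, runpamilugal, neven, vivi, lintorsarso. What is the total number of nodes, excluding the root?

44

For each word, the new-node count is its length minus the longest prefix already in the trie:
  "tasolin" → 7 new (t, a, s, o, l, i, n)
  "runpane" → 7 new (r, u, n, p, a, n, e)
  "sar" → 3 new (s, a, r)
  "runpamilugal" → prefix "runpa" already present; 7 new (m, i, l, u, g, a, l)
  "neven" → 5 new (n, e, v, e, n)
  "vivi" → 4 new (v, i, v, i)
  "lintorsarso" → 11 new (l, i, n, t, o, r, s, a, r, s, o)
Total nodes = 7 + 7 + 3 + 7 + 5 + 4 + 11 = 44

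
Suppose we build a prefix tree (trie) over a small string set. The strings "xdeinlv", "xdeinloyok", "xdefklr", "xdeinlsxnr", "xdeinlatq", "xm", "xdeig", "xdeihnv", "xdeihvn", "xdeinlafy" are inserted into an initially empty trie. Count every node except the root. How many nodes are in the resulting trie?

Count nodes per top-level branch (shared prefixes stored once):
  'x'-branch (xdefklr, xdeig, xdeihnv, xdeihvn, xdeinlafy, xdeinlatq, xdeinloyok, xdeinlsxnr, xdeinlv, xm): 31 nodes
Sum: 31

31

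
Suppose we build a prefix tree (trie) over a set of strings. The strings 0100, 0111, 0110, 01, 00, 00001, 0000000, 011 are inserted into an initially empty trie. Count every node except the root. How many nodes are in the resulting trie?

14

Trie structure (* marks end of a word):
(root)
└─ 0
   ├─ 0 *
   │  └─ 0
   │     └─ 0
   │        ├─ 0
   │        │  └─ 0
   │        │     └─ 0 *
   │        └─ 1 *
   └─ 1 *
      ├─ 0
      │  └─ 0 *
      └─ 1 *
         ├─ 0 *
         └─ 1 *
Counting every labelled node above: 14.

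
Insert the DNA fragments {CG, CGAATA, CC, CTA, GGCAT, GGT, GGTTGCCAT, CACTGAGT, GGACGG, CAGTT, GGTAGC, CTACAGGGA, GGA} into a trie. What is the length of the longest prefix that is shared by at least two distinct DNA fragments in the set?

Equivalently: take the maximum, over all pairs, of their longest common prefix length.
e.g. "CTA" and "CTACAGGGA" share the prefix "CTA" of length 3; no pair shares a longer one.
Longest shared-prefix length: 3

3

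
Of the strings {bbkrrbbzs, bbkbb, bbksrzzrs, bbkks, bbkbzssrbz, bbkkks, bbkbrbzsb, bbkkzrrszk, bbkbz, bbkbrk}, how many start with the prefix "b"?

10

Traverse to the node for "b", then collect every word in that subtree.
Words under "b": bbkbb, bbkbrbzsb, bbkbrk, bbkbz, bbkbzssrbz, bbkkks, bbkks, bbkkzrrszk, bbkrrbbzs, bbksrzzrs
Count: 10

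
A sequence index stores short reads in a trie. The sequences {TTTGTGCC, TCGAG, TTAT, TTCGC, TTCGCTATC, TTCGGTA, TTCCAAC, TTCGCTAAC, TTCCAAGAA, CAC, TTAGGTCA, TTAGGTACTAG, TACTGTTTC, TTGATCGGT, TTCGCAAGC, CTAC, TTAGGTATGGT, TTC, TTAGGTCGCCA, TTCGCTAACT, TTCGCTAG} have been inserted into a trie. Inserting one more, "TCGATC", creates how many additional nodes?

2

The longest prefix of "TCGATC" already in the trie is "TCGA" (length 4).
Each of the 2 remaining characters creates one node.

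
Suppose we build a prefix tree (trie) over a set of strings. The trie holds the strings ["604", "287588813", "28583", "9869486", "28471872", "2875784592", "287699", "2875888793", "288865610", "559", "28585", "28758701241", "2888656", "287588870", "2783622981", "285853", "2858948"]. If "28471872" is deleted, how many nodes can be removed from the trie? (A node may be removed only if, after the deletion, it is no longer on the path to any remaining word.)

A node on "28471872"'s path can go only if nothing else ends at it or branches off below it.
The suffix "471872" (6 nodes) is used only by "28471872"; the node for "28" still has the child "7", so pruning stops there.
Nodes removed: 6

6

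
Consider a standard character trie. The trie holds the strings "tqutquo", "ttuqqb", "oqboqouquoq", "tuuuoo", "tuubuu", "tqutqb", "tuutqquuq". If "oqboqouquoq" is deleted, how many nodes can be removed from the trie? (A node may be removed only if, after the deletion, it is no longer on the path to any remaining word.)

11

After clearing the end-marker at "oqboqouquoq", prune upward until reaching a node still needed by another word.
No other word shares any prefix with "oqboqouquoq", so all 11 of its nodes go.
Nodes removed: 11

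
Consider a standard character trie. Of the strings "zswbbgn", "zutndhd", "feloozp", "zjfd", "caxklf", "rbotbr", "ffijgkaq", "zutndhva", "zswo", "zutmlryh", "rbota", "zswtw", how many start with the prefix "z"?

7

Traverse to the node for "z", then collect every word in that subtree.
Words under "z": zjfd, zswbbgn, zswo, zswtw, zutmlryh, zutndhd, zutndhva
Count: 7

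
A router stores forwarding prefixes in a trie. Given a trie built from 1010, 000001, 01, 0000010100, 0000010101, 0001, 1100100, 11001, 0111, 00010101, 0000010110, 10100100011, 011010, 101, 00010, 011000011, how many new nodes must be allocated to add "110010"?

0

Every character of "110010" already lies on an existing path (it is a prefix of some stored word).
No new nodes are needed: 0.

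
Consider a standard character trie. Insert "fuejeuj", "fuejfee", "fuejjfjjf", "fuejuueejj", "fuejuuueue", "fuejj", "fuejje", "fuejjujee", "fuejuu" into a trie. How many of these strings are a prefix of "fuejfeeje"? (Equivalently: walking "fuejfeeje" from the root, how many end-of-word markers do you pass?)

Traverse "fuejfeeje" character by character; count nodes along the way that are marked as word ends.
Prefixes of the query that are stored words: "fuejfee"
Count: 1

1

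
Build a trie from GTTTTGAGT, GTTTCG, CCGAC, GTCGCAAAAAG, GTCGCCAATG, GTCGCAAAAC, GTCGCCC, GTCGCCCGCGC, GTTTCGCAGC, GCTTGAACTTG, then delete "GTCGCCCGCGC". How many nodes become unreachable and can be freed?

After clearing the end-marker at "GTCGCCCGCGC", prune upward until reaching a node still needed by another word.
The suffix "GCGC" (4 nodes) is used only by "GTCGCCCGCGC"; "GTCGCCC" is itself a stored word, so pruning stops there.
Nodes removed: 4

4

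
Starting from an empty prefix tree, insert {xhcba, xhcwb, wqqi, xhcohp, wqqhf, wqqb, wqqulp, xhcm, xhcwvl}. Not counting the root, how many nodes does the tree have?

For each word, the new-node count is its length minus the longest prefix already in the trie:
  "xhcba" → 5 new (x, h, c, b, a)
  "xhcwb" → prefix "xhc" already present; 2 new (w, b)
  "wqqi" → 4 new (w, q, q, i)
  "xhcohp" → prefix "xhc" already present; 3 new (o, h, p)
  "wqqhf" → prefix "wqq" already present; 2 new (h, f)
  "wqqb" → prefix "wqq" already present; 1 new (b)
  "wqqulp" → prefix "wqq" already present; 3 new (u, l, p)
  "xhcm" → prefix "xhc" already present; 1 new (m)
  "xhcwvl" → prefix "xhcw" already present; 2 new (v, l)
Total nodes = 5 + 2 + 4 + 3 + 2 + 1 + 3 + 1 + 2 = 23

23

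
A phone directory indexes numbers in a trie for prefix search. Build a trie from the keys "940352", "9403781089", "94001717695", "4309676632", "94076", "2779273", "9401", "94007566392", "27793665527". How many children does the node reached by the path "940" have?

Follow the path "940" to its node, then look at its outgoing edges.
Characters that immediately follow "940" among the stored strings: {0, 1, 3, 7}.
That node has 4 child edges.

4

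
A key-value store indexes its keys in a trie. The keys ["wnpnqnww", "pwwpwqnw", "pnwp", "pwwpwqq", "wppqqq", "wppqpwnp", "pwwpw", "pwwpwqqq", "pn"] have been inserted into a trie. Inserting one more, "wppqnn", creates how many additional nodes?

2

"wppq" is already a path in the trie; the remaining "nn" must be added.
Each of the 2 remaining characters creates one node.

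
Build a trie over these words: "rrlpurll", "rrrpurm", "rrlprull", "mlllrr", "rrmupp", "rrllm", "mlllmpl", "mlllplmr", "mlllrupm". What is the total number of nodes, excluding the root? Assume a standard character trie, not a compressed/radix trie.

For each word, the new-node count is its length minus the longest prefix already in the trie:
  "rrlpurll" → 8 new (r, r, l, p, u, r, l, l)
  "rrrpurm" → prefix "rr" already present; 5 new (r, p, u, r, m)
  "rrlprull" → prefix "rrlp" already present; 4 new (r, u, l, l)
  "mlllrr" → 6 new (m, l, l, l, r, r)
  "rrmupp" → prefix "rr" already present; 4 new (m, u, p, p)
  "rrllm" → prefix "rrl" already present; 2 new (l, m)
  "mlllmpl" → prefix "mlll" already present; 3 new (m, p, l)
  "mlllplmr" → prefix "mlll" already present; 4 new (p, l, m, r)
  "mlllrupm" → prefix "mlllr" already present; 3 new (u, p, m)
Total nodes = 8 + 5 + 4 + 6 + 4 + 2 + 3 + 4 + 3 = 39

39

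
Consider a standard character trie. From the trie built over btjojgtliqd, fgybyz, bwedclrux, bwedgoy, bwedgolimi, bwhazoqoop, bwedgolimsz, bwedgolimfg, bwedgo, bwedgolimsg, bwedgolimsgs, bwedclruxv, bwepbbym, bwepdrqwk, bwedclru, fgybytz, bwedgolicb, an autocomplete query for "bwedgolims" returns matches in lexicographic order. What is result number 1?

bwedgolimsg

Filter for "bwedgolims…" and sort: "bwedgolimsg", "bwedgolimsgs", "bwedgolimsz"
The 1st is bwedgolimsg.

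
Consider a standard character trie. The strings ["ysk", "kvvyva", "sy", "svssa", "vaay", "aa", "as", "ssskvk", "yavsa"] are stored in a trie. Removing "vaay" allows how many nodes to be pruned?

After clearing the end-marker at "vaay", prune upward until reaching a node still needed by another word.
No other word shares any prefix with "vaay", so all 4 of its nodes go.
Nodes removed: 4

4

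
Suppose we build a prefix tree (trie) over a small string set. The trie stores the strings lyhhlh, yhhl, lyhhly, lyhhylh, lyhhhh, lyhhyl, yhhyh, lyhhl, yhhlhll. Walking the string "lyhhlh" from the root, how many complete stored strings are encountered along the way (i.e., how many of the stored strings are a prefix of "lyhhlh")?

2

Check each prefix of "lyhhlh" against the stored set — each match is an end-marker on the path.
Prefixes of the query that are stored words: "lyhhl", "lyhhlh"
Count: 2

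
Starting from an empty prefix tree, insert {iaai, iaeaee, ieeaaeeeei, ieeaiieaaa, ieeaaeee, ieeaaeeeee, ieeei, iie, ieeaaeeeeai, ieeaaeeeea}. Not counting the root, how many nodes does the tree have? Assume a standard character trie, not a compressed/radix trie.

Insert word by word; a character creates a node only if that edge doesn't already exist:
  "iaai" → 4 new (i, a, a, i)
  "iaeaee" → prefix "ia" already present; 4 new (e, a, e, e)
  "ieeaaeeeei" → prefix "i" already present; 9 new (e, e, a, a, e, e, e, e, i)
  "ieeaiieaaa" → prefix "ieea" already present; 6 new (i, i, e, a, a, a)
  "ieeaaeee" → prefix "ieeaaeee" already present; 0 new (none)
  "ieeaaeeeee" → prefix "ieeaaeeee" already present; 1 new (e)
  "ieeei" → prefix "iee" already present; 2 new (e, i)
  "iie" → prefix "i" already present; 2 new (i, e)
  "ieeaaeeeeai" → prefix "ieeaaeeee" already present; 2 new (a, i)
  "ieeaaeeeea" → prefix "ieeaaeeeea" already present; 0 new (none)
Total nodes = 4 + 4 + 9 + 6 + 0 + 1 + 2 + 2 + 2 + 0 = 30

30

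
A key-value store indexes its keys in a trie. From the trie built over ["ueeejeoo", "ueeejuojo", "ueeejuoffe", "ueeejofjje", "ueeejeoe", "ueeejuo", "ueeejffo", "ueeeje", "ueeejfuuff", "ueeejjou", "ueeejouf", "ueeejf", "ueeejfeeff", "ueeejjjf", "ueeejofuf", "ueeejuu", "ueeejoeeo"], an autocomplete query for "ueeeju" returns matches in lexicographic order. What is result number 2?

ueeejuoffe

DFS of the "ueeeju" subtree visits, in order: "ueeejuo", "ueeejuoffe", "ueeejuojo", "ueeejuu"
The 2nd is ueeejuoffe.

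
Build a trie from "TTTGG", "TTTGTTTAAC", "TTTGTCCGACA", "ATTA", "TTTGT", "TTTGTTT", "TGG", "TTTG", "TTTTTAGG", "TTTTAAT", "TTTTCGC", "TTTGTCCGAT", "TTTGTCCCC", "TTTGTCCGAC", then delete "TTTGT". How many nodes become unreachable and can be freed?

0

A node on "TTTGT"'s path can go only if nothing else ends at it or branches off below it.
Every node on "TTTGT" is still needed (e.g. by "TTTGTTTAAC"), so nothing is freed.
Nodes removed: 0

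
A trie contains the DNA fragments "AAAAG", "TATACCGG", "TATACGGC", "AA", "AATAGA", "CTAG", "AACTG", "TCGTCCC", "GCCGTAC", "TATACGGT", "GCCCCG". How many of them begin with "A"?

Traverse to the node for "A", then collect every word in that subtree.
Matches: "AA", "AAAAG", "AACTG", "AATAGA"
Count: 4

4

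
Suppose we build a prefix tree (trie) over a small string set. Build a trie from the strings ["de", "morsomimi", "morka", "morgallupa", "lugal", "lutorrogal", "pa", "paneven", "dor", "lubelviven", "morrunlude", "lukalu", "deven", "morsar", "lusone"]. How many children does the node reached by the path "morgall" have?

Follow the path "morgall" to its node, then look at its outgoing edges.
Distinct next characters after "morgall": u.
That node has 1 child edge.

1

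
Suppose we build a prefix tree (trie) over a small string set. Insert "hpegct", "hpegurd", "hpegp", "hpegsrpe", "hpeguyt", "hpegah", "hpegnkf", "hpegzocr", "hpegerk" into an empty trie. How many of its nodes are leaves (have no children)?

9

A leaf is a node with no children — equivalently, the end of a word that is not a proper prefix of any other stored word.
Those words: "hpegah", "hpegct", "hpegerk", "hpegnkf", "hpegp", "hpegsrpe", "hpegurd", "hpeguyt", "hpegzocr"
Leaf count: 9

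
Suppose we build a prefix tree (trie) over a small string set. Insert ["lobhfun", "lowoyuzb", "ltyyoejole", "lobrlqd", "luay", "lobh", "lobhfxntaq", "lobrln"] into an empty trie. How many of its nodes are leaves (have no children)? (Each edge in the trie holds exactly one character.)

A leaf is a node with no children — equivalently, the end of a word that is not a proper prefix of any other stored word.
Those words: "lobhfun", "lobhfxntaq", "lobrln", "lobrlqd", "lowoyuzb", "ltyyoejole", "luay"
Leaf count: 7

7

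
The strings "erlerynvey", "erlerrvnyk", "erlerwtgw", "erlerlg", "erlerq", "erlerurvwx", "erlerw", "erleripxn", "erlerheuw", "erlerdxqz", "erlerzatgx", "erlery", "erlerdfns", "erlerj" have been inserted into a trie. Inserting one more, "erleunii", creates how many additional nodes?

4

The longest prefix of "erleunii" already in the trie is "erle" (length 4).
So 8 − 4 = 4 new nodes.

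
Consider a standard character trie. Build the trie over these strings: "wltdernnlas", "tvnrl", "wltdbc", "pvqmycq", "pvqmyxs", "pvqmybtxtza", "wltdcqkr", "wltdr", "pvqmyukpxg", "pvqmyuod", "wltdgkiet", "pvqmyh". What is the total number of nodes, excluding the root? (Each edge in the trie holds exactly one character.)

Count nodes per top-level branch (shared prefixes stored once):
  'p'-branch (pvqmybtxtza, pvqmycq, pvqmyh, pvqmyukpxg, pvqmyuod, pvqmyxs): 23 nodes
  't'-branch (tvnrl): 5 nodes
  'w'-branch (wltdbc, wltdcqkr, wltdernnlas, wltdgkiet, wltdr): 23 nodes
Sum: 51

51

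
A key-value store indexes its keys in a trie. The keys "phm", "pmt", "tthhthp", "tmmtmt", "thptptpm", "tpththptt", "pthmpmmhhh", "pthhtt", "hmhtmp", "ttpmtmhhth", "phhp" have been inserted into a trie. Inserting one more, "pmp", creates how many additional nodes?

1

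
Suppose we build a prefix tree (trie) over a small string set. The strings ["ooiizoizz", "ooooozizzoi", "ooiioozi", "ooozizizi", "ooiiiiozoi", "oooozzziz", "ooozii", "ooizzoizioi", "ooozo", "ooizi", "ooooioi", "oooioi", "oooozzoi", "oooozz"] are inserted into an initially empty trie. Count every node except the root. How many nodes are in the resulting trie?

58

Insert word by word; a character creates a node only if that edge doesn't already exist:
  "ooiizoizz" → 9 new (o, o, i, i, z, o, i, z, z)
  "ooooozizzoi" → prefix "oo" already present; 9 new (o, o, o, z, i, z, z, o, i)
  "ooiioozi" → prefix "ooii" already present; 4 new (o, o, z, i)
  "ooozizizi" → prefix "ooo" already present; 6 new (z, i, z, i, z, i)
  "ooiiiiozoi" → prefix "ooii" already present; 6 new (i, i, o, z, o, i)
  "oooozzziz" → prefix "oooo" already present; 5 new (z, z, z, i, z)
  "ooozii" → prefix "ooozi" already present; 1 new (i)
  "ooizzoizioi" → prefix "ooi" already present; 8 new (z, z, o, i, z, i, o, i)
  "ooozo" → prefix "oooz" already present; 1 new (o)
  "ooizi" → prefix "ooiz" already present; 1 new (i)
  "ooooioi" → prefix "oooo" already present; 3 new (i, o, i)
  "oooioi" → prefix "ooo" already present; 3 new (i, o, i)
  "oooozzoi" → prefix "oooozz" already present; 2 new (o, i)
  "oooozz" → prefix "oooozz" already present; 0 new (none)
Total nodes = 9 + 9 + 4 + 6 + 6 + 5 + 1 + 8 + 1 + 1 + 3 + 3 + 2 + 0 = 58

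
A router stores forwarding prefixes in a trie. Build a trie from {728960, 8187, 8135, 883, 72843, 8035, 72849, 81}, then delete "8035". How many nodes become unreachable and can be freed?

3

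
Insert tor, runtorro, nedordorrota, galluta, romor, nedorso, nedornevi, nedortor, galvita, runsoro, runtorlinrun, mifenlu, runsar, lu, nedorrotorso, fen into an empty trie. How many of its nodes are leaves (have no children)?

16

A leaf is a node with no children — equivalently, the end of a word that is not a proper prefix of any other stored word.
Those words: "fen", "galluta", "galvita", "lu", "mifenlu", "nedordorrota", "nedornevi", "nedorrotorso", "nedorso", "nedortor", "romor", "runsar", "runsoro", "runtorlinrun", "runtorro", "tor"
Leaf count: 16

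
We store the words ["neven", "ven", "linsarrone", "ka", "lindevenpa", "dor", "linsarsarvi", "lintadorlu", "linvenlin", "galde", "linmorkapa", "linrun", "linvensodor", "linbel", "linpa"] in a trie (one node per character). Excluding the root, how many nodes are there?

73

Insert word by word; a character creates a node only if that edge doesn't already exist:
  "neven" → 5 new (n, e, v, e, n)
  "ven" → 3 new (v, e, n)
  "linsarrone" → 10 new (l, i, n, s, a, r, r, o, n, e)
  "ka" → 2 new (k, a)
  "lindevenpa" → prefix "lin" already present; 7 new (d, e, v, e, n, p, a)
  "dor" → 3 new (d, o, r)
  "linsarsarvi" → prefix "linsar" already present; 5 new (s, a, r, v, i)
  "lintadorlu" → prefix "lin" already present; 7 new (t, a, d, o, r, l, u)
  "linvenlin" → prefix "lin" already present; 6 new (v, e, n, l, i, n)
  "galde" → 5 new (g, a, l, d, e)
  "linmorkapa" → prefix "lin" already present; 7 new (m, o, r, k, a, p, a)
  "linrun" → prefix "lin" already present; 3 new (r, u, n)
  "linvensodor" → prefix "linven" already present; 5 new (s, o, d, o, r)
  "linbel" → prefix "lin" already present; 3 new (b, e, l)
  "linpa" → prefix "lin" already present; 2 new (p, a)
Total nodes = 5 + 3 + 10 + 2 + 7 + 3 + 5 + 7 + 6 + 5 + 7 + 3 + 5 + 3 + 2 = 73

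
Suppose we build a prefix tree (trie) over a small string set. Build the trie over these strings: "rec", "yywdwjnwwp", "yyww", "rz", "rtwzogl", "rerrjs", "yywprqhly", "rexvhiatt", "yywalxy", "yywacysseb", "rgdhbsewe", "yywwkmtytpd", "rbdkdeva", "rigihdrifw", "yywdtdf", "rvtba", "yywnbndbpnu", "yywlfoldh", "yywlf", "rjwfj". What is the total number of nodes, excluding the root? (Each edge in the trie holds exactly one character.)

104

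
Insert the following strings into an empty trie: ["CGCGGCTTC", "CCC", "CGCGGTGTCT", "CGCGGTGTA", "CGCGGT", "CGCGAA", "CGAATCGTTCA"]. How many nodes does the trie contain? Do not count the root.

28

Count nodes per top-level branch (shared prefixes stored once):
  'C'-branch (CCC, CGAATCGTTCA, CGCGAA, CGCGGCTTC, CGCGGT, CGCGGTGTA, CGCGGTGTCT): 28 nodes
Sum: 28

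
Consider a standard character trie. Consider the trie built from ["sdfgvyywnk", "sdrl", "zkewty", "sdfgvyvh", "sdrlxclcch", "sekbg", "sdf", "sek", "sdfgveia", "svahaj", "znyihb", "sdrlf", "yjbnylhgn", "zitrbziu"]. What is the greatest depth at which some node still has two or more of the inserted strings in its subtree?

6

The deepest shared node is where two words last agree before diverging.
e.g. "sdfgvyvh" and "sdfgvyywnk" share the prefix "sdfgvy" of length 6; no pair shares a longer one.
Longest shared-prefix length: 6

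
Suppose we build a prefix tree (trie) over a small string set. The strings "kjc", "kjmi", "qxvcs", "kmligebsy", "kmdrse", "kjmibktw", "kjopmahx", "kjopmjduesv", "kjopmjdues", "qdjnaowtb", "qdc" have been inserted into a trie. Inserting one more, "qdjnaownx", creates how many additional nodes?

2

The longest prefix of "qdjnaownx" already in the trie is "qdjnaow" (length 7).
New nodes needed: |"qdjnaownx"| − 7 = 9 − 7 = 2.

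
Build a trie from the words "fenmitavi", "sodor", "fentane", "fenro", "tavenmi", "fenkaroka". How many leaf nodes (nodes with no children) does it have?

Leaves are exactly the stored words that no other stored word extends.
Those words: "fenkaroka", "fenmitavi", "fenro", "fentane", "sodor", "tavenmi"
Leaf count: 6

6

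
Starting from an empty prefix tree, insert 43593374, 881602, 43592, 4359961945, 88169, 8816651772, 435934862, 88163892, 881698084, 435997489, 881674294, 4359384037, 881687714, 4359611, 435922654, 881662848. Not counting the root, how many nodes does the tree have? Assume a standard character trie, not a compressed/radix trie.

For each word, the new-node count is its length minus the longest prefix already in the trie:
  "43593374" → 8 new (4, 3, 5, 9, 3, 3, 7, 4)
  "881602" → 6 new (8, 8, 1, 6, 0, 2)
  "43592" → prefix "4359" already present; 1 new (2)
  "4359961945" → prefix "4359" already present; 6 new (9, 6, 1, 9, 4, 5)
  "88169" → prefix "8816" already present; 1 new (9)
  "8816651772" → prefix "8816" already present; 6 new (6, 5, 1, 7, 7, 2)
  "435934862" → prefix "43593" already present; 4 new (4, 8, 6, 2)
  "88163892" → prefix "8816" already present; 4 new (3, 8, 9, 2)
  "881698084" → prefix "88169" already present; 4 new (8, 0, 8, 4)
  "435997489" → prefix "43599" already present; 4 new (7, 4, 8, 9)
  "881674294" → prefix "8816" already present; 5 new (7, 4, 2, 9, 4)
  "4359384037" → prefix "43593" already present; 5 new (8, 4, 0, 3, 7)
  "881687714" → prefix "8816" already present; 5 new (8, 7, 7, 1, 4)
  "4359611" → prefix "4359" already present; 3 new (6, 1, 1)
  "435922654" → prefix "43592" already present; 4 new (2, 6, 5, 4)
  "881662848" → prefix "88166" already present; 4 new (2, 8, 4, 8)
Total nodes = 8 + 6 + 1 + 6 + 1 + 6 + 4 + 4 + 4 + 4 + 5 + 5 + 5 + 3 + 4 + 4 = 70

70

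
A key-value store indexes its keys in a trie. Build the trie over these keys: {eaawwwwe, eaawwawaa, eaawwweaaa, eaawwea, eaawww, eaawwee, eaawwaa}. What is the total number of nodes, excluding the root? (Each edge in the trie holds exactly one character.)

Trie structure (* marks end of a word):
(root)
└─ e
   └─ a
      └─ a
         └─ w
            └─ w
               ├─ a
               │  ├─ a *
               │  └─ w
               │     └─ a
               │        └─ a *
               ├─ e
               │  ├─ a *
               │  └─ e *
               └─ w *
                  ├─ e
                  │  └─ a
                  │     └─ a
                  │        └─ a *
                  └─ w
                     └─ e *
Counting every labelled node above: 20.

20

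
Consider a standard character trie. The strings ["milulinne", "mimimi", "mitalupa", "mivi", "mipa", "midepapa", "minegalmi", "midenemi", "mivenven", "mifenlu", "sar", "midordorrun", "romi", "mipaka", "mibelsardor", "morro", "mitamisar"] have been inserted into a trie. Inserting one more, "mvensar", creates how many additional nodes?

6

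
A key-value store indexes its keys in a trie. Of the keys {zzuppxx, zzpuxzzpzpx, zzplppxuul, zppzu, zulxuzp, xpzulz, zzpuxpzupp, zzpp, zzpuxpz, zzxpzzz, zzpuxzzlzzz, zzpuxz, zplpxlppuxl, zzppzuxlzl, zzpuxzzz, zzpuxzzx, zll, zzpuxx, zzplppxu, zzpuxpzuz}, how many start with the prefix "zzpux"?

9

Walk to "zzpux"; the words in its subtree are exactly those with that prefix.
Words under "zzpux": zzpuxpz, zzpuxpzupp, zzpuxpzuz, zzpuxx, zzpuxz, zzpuxzzlzzz, zzpuxzzpzpx, zzpuxzzx, zzpuxzzz
Count: 9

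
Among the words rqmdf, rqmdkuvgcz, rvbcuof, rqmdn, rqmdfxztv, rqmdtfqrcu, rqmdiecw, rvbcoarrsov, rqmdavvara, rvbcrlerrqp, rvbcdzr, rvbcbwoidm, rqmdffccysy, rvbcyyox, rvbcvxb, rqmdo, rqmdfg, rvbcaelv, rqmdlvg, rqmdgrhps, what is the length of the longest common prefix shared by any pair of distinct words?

The deepest shared node is where two words last agree before diverging.
"rqmdf" and "rqmdffccysy" agree on "rqmdf" (5 characters) before diverging; nothing deeper is shared.
Longest shared-prefix length: 5

5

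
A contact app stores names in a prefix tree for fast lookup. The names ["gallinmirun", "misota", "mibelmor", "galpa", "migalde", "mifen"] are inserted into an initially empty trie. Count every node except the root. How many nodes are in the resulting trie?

Insert word by word; a character creates a node only if that edge doesn't already exist:
  "gallinmirun" → 11 new (g, a, l, l, i, n, m, i, r, u, n)
  "misota" → 6 new (m, i, s, o, t, a)
  "mibelmor" → prefix "mi" already present; 6 new (b, e, l, m, o, r)
  "galpa" → prefix "gal" already present; 2 new (p, a)
  "migalde" → prefix "mi" already present; 5 new (g, a, l, d, e)
  "mifen" → prefix "mi" already present; 3 new (f, e, n)
Total nodes = 11 + 6 + 6 + 2 + 5 + 3 = 33

33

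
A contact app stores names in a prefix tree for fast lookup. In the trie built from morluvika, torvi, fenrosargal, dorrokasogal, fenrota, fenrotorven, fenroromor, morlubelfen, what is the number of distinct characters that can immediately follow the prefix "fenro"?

3

Follow the path "fenro" to its node, then look at its outgoing edges.
Characters that immediately follow "fenro" among the stored strings: {r, s, t}.
That node has 3 child edges.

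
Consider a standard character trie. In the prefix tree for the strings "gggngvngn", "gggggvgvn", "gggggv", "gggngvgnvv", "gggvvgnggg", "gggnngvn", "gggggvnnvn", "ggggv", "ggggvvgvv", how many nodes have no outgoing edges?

7

A leaf is a node with no children — equivalently, the end of a word that is not a proper prefix of any other stored word.
Those words: "gggggvgvn", "gggggvnnvn", "ggggvvgvv", "gggngvgnvv", "gggngvngn", "gggnngvn", "gggvvgnggg"
Leaf count: 7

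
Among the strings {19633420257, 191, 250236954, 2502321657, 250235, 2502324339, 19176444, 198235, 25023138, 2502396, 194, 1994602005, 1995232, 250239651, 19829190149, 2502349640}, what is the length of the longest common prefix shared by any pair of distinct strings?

7

Look for the deepest trie node that still has at least two words in its subtree.
"2502396" and "250239651" agree on "2502396" (7 characters) before diverging; nothing deeper is shared.
Longest shared-prefix length: 7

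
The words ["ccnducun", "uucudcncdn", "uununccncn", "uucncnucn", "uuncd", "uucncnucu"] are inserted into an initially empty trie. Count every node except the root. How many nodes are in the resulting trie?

Trace insertions, counting only characters that open a new branch:
  "ccnducun" → 8 new (c, c, n, d, u, c, u, n)
  "uucudcncdn" → 10 new (u, u, c, u, d, c, n, c, d, n)
  "uununccncn" → prefix "uu" already present; 8 new (n, u, n, c, c, n, c, n)
  "uucncnucn" → prefix "uuc" already present; 6 new (n, c, n, u, c, n)
  "uuncd" → prefix "uun" already present; 2 new (c, d)
  "uucncnucu" → prefix "uucncnuc" already present; 1 new (u)
Total nodes = 8 + 10 + 8 + 6 + 2 + 1 = 35

35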